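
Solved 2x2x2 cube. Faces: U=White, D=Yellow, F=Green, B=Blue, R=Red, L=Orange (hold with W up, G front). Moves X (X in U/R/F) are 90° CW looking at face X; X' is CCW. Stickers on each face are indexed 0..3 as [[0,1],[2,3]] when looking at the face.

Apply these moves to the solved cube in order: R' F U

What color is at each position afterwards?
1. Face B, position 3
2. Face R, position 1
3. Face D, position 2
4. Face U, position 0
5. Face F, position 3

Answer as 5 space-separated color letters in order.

After move 1 (R'): R=RRRR U=WBWB F=GWGW D=YGYG B=YBYB
After move 2 (F): F=GGWW U=WBOO R=WRBR D=RRYG L=OYOG
After move 3 (U): U=OWOB F=WRWW R=YBBR B=OYYB L=GGOG
Query 1: B[3] = B
Query 2: R[1] = B
Query 3: D[2] = Y
Query 4: U[0] = O
Query 5: F[3] = W

Answer: B B Y O W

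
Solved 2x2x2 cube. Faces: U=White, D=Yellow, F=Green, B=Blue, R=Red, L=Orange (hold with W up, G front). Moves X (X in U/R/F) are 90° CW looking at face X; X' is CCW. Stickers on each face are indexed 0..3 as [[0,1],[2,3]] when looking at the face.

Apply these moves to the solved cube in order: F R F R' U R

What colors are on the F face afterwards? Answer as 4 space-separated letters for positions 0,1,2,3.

After move 1 (F): F=GGGG U=WWOO R=WRWR D=RRYY L=OYOY
After move 2 (R): R=WWRR U=WGOG F=GRGY D=RBYB B=OBWB
After move 3 (F): F=GGYR U=WGYY R=OWGR D=RWYB L=OROB
After move 4 (R'): R=WROG U=WWYO F=GGYY D=RGYR B=BBWB
After move 5 (U): U=YWOW F=WRYY R=BBOG B=ORWB L=GGOB
After move 6 (R): R=OBGB U=YROY F=WGYR D=RWYO B=WRWB
Query: F face = WGYR

Answer: W G Y R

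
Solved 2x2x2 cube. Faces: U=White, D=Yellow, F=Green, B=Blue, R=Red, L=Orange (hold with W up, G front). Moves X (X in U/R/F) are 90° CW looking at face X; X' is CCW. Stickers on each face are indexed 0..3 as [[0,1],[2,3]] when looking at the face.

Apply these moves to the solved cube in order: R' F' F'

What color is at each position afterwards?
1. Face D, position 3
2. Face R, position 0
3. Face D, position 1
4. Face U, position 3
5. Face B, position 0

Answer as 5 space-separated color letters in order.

After move 1 (R'): R=RRRR U=WBWB F=GWGW D=YGYG B=YBYB
After move 2 (F'): F=WWGG U=WBRR R=GRYR D=OOYG L=OBOW
After move 3 (F'): F=WGWG U=WBGY R=OROR D=BWYG L=OROR
Query 1: D[3] = G
Query 2: R[0] = O
Query 3: D[1] = W
Query 4: U[3] = Y
Query 5: B[0] = Y

Answer: G O W Y Y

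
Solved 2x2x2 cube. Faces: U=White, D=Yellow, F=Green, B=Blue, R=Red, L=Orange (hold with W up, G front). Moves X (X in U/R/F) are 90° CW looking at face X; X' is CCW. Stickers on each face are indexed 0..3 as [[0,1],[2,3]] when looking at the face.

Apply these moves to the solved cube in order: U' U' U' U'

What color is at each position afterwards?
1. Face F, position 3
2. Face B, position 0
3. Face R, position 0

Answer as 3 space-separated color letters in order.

After move 1 (U'): U=WWWW F=OOGG R=GGRR B=RRBB L=BBOO
After move 2 (U'): U=WWWW F=BBGG R=OORR B=GGBB L=RROO
After move 3 (U'): U=WWWW F=RRGG R=BBRR B=OOBB L=GGOO
After move 4 (U'): U=WWWW F=GGGG R=RRRR B=BBBB L=OOOO
Query 1: F[3] = G
Query 2: B[0] = B
Query 3: R[0] = R

Answer: G B R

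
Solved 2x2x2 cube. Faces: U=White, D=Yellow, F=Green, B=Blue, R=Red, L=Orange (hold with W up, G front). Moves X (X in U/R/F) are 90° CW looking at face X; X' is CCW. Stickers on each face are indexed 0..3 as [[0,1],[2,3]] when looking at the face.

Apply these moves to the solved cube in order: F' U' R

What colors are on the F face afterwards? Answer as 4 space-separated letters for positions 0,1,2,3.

Answer: O O G Y

Derivation:
After move 1 (F'): F=GGGG U=WWRR R=YRYR D=OOYY L=OWOW
After move 2 (U'): U=WRWR F=OWGG R=GGYR B=YRBB L=BBOW
After move 3 (R): R=YGRG U=WWWG F=OOGY D=OBYY B=RRRB
Query: F face = OOGY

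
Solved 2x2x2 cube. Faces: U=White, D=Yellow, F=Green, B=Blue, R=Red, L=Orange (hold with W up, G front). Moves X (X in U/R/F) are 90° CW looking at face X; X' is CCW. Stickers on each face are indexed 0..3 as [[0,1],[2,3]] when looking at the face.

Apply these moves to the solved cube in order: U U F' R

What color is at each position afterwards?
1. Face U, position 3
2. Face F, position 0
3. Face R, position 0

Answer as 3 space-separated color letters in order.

Answer: G B Y

Derivation:
After move 1 (U): U=WWWW F=RRGG R=BBRR B=OOBB L=GGOO
After move 2 (U): U=WWWW F=BBGG R=OORR B=GGBB L=RROO
After move 3 (F'): F=BGBG U=WWOR R=YOYR D=ROYY L=RWOW
After move 4 (R): R=YYRO U=WGOG F=BOBY D=RBYG B=RGWB
Query 1: U[3] = G
Query 2: F[0] = B
Query 3: R[0] = Y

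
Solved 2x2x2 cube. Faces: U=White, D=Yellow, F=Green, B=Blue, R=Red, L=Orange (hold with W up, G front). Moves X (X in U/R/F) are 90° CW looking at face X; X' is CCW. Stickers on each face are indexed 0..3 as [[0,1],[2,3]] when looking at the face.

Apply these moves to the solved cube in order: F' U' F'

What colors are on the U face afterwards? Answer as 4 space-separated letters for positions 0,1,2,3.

Answer: W R G Y

Derivation:
After move 1 (F'): F=GGGG U=WWRR R=YRYR D=OOYY L=OWOW
After move 2 (U'): U=WRWR F=OWGG R=GGYR B=YRBB L=BBOW
After move 3 (F'): F=WGOG U=WRGY R=OGOR D=BWYY L=BROW
Query: U face = WRGY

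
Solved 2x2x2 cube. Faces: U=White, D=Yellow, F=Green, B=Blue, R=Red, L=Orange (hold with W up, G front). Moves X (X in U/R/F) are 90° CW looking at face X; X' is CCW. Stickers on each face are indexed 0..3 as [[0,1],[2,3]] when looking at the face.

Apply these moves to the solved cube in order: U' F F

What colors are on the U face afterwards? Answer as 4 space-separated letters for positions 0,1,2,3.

Answer: W W Y Y

Derivation:
After move 1 (U'): U=WWWW F=OOGG R=GGRR B=RRBB L=BBOO
After move 2 (F): F=GOGO U=WWOB R=WGWR D=RGYY L=BYOY
After move 3 (F): F=GGOO U=WWYY R=OGBR D=WWYY L=BROG
Query: U face = WWYY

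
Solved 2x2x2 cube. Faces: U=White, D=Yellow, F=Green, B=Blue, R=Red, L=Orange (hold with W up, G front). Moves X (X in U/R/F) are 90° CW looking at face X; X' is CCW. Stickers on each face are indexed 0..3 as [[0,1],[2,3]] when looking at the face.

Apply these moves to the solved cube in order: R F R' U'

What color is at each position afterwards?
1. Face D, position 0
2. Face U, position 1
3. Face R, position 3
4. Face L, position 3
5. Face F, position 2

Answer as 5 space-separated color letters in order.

Answer: R W G B Y

Derivation:
After move 1 (R): R=RRRR U=WGWG F=GYGY D=YBYB B=WBWB
After move 2 (F): F=GGYY U=WGOO R=WRGR D=RRYB L=OYOB
After move 3 (R'): R=RRWG U=WWOW F=GGYO D=RGYY B=BBRB
After move 4 (U'): U=WWWO F=OYYO R=GGWG B=RRRB L=BBOB
Query 1: D[0] = R
Query 2: U[1] = W
Query 3: R[3] = G
Query 4: L[3] = B
Query 5: F[2] = Y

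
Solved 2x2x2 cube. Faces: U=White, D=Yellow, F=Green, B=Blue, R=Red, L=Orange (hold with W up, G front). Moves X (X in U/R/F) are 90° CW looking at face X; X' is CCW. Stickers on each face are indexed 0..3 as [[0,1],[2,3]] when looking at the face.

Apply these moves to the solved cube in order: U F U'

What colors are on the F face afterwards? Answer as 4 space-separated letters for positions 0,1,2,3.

After move 1 (U): U=WWWW F=RRGG R=BBRR B=OOBB L=GGOO
After move 2 (F): F=GRGR U=WWOG R=WBWR D=RBYY L=GYOY
After move 3 (U'): U=WGWO F=GYGR R=GRWR B=WBBB L=OOOY
Query: F face = GYGR

Answer: G Y G R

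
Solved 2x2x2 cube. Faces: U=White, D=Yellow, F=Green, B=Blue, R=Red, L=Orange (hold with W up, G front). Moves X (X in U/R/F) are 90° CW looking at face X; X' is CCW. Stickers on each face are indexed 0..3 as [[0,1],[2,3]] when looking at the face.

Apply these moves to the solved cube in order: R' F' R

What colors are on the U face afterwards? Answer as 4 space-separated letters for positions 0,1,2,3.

After move 1 (R'): R=RRRR U=WBWB F=GWGW D=YGYG B=YBYB
After move 2 (F'): F=WWGG U=WBRR R=GRYR D=OOYG L=OBOW
After move 3 (R): R=YGRR U=WWRG F=WOGG D=OYYY B=RBBB
Query: U face = WWRG

Answer: W W R G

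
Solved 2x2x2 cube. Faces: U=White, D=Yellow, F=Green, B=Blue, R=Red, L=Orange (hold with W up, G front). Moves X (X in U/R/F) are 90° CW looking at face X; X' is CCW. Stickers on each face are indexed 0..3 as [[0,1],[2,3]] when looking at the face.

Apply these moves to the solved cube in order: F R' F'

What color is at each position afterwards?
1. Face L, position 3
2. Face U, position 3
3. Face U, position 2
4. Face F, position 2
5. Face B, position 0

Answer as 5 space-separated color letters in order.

Answer: O W R G Y

Derivation:
After move 1 (F): F=GGGG U=WWOO R=WRWR D=RRYY L=OYOY
After move 2 (R'): R=RRWW U=WBOB F=GWGO D=RGYG B=YBRB
After move 3 (F'): F=WOGG U=WBRW R=GRRW D=YYYG L=OBOO
Query 1: L[3] = O
Query 2: U[3] = W
Query 3: U[2] = R
Query 4: F[2] = G
Query 5: B[0] = Y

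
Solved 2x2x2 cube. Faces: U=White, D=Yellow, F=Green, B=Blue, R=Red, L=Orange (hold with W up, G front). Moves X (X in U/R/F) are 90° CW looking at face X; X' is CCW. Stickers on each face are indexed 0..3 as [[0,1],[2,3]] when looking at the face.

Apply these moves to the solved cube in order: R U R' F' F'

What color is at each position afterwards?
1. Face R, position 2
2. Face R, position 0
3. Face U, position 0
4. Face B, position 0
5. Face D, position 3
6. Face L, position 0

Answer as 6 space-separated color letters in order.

After move 1 (R): R=RRRR U=WGWG F=GYGY D=YBYB B=WBWB
After move 2 (U): U=WWGG F=RRGY R=WBRR B=OOWB L=GYOO
After move 3 (R'): R=BRWR U=WWGO F=RWGG D=YRYY B=BOBB
After move 4 (F'): F=WGRG U=WWBW R=RRYR D=YOYY L=GOOG
After move 5 (F'): F=GGWR U=WWRY R=ORYR D=OGYY L=GWOB
Query 1: R[2] = Y
Query 2: R[0] = O
Query 3: U[0] = W
Query 4: B[0] = B
Query 5: D[3] = Y
Query 6: L[0] = G

Answer: Y O W B Y G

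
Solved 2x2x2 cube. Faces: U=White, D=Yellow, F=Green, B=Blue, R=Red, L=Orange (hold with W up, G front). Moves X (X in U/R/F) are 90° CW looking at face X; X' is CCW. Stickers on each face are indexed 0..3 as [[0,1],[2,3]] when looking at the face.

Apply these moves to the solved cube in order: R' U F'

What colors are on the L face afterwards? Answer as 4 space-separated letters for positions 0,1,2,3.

After move 1 (R'): R=RRRR U=WBWB F=GWGW D=YGYG B=YBYB
After move 2 (U): U=WWBB F=RRGW R=YBRR B=OOYB L=GWOO
After move 3 (F'): F=RWRG U=WWYR R=GBYR D=WOYG L=GBOB
Query: L face = GBOB

Answer: G B O B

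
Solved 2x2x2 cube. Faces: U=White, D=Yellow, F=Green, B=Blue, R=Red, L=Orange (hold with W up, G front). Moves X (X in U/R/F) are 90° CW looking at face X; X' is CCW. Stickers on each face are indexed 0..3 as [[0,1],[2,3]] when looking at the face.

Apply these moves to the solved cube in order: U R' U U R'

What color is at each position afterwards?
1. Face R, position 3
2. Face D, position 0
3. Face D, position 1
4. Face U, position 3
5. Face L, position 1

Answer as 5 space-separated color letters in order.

After move 1 (U): U=WWWW F=RRGG R=BBRR B=OOBB L=GGOO
After move 2 (R'): R=BRBR U=WBWO F=RWGW D=YRYG B=YOYB
After move 3 (U): U=WWOB F=BRGW R=YOBR B=GGYB L=RWOO
After move 4 (U): U=OWBW F=YOGW R=GGBR B=RWYB L=BROO
After move 5 (R'): R=GRGB U=OYBR F=YWGW D=YOYW B=GWRB
Query 1: R[3] = B
Query 2: D[0] = Y
Query 3: D[1] = O
Query 4: U[3] = R
Query 5: L[1] = R

Answer: B Y O R R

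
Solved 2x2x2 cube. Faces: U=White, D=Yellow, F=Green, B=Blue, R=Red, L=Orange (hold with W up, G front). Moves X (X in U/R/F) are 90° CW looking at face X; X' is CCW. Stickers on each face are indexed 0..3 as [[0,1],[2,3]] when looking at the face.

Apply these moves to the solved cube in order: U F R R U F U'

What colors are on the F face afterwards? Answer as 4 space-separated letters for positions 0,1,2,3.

Answer: G R O W

Derivation:
After move 1 (U): U=WWWW F=RRGG R=BBRR B=OOBB L=GGOO
After move 2 (F): F=GRGR U=WWOG R=WBWR D=RBYY L=GYOY
After move 3 (R): R=WWRB U=WROR F=GBGY D=RBYO B=GOWB
After move 4 (R): R=RWBW U=WBOY F=GBGO D=RWYG B=RORB
After move 5 (U): U=OWYB F=RWGO R=ROBW B=GYRB L=GBOY
After move 6 (F): F=GROW U=OWYB R=YOBW D=BRYG L=GROW
After move 7 (U'): U=WBOY F=GROW R=GRBW B=YORB L=GYOW
Query: F face = GROW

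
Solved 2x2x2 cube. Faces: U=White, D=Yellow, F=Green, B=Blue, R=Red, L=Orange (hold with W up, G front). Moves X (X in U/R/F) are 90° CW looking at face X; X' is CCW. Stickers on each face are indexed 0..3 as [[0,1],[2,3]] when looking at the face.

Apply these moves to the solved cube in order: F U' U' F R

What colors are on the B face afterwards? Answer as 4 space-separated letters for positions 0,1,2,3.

Answer: R G O B

Derivation:
After move 1 (F): F=GGGG U=WWOO R=WRWR D=RRYY L=OYOY
After move 2 (U'): U=WOWO F=OYGG R=GGWR B=WRBB L=BBOY
After move 3 (U'): U=OOWW F=BBGG R=OYWR B=GGBB L=WROY
After move 4 (F): F=GBGB U=OOYR R=WYWR D=WOYY L=WROR
After move 5 (R): R=WWRY U=OBYB F=GOGY D=WBYG B=RGOB
Query: B face = RGOB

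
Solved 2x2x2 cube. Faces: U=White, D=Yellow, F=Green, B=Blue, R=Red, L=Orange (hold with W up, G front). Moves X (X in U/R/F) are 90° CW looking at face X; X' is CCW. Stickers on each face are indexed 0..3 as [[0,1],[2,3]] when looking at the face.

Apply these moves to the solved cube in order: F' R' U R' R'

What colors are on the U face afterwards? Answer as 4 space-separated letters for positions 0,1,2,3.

Answer: R G B G

Derivation:
After move 1 (F'): F=GGGG U=WWRR R=YRYR D=OOYY L=OWOW
After move 2 (R'): R=RRYY U=WBRB F=GWGR D=OGYG B=YBOB
After move 3 (U): U=RWBB F=RRGR R=YBYY B=OWOB L=GWOW
After move 4 (R'): R=BYYY U=ROBO F=RWGB D=ORYR B=GWGB
After move 5 (R'): R=YYBY U=RGBG F=ROGO D=OWYB B=RWRB
Query: U face = RGBG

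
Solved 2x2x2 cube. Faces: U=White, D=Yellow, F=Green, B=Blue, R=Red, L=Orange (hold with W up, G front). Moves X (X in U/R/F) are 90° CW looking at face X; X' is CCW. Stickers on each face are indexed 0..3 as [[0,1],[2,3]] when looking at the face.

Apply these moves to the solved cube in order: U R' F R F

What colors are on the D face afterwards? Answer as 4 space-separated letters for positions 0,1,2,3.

Answer: R O Y Y

Derivation:
After move 1 (U): U=WWWW F=RRGG R=BBRR B=OOBB L=GGOO
After move 2 (R'): R=BRBR U=WBWO F=RWGW D=YRYG B=YOYB
After move 3 (F): F=GRWW U=WBOG R=WROR D=BBYG L=GYOR
After move 4 (R): R=OWRR U=WROW F=GBWG D=BYYY B=GOBB
After move 5 (F): F=WGGB U=WRRY R=OWWR D=ROYY L=GBOY
Query: D face = ROYY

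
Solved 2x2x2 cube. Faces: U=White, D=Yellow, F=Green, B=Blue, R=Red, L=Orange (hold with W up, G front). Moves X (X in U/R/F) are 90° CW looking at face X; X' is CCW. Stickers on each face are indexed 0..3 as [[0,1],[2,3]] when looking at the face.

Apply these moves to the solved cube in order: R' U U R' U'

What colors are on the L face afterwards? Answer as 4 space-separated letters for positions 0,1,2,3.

After move 1 (R'): R=RRRR U=WBWB F=GWGW D=YGYG B=YBYB
After move 2 (U): U=WWBB F=RRGW R=YBRR B=OOYB L=GWOO
After move 3 (U): U=BWBW F=YBGW R=OORR B=GWYB L=RROO
After move 4 (R'): R=OROR U=BYBG F=YWGW D=YBYW B=GWGB
After move 5 (U'): U=YGBB F=RRGW R=YWOR B=ORGB L=GWOO
Query: L face = GWOO

Answer: G W O O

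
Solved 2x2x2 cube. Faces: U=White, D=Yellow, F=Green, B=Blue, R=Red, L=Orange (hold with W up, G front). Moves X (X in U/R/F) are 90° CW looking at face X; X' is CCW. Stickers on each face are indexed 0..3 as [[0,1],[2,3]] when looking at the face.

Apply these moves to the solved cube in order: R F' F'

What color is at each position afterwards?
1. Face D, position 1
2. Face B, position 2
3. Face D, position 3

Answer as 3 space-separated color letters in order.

After move 1 (R): R=RRRR U=WGWG F=GYGY D=YBYB B=WBWB
After move 2 (F'): F=YYGG U=WGRR R=BRYR D=OOYB L=OGOW
After move 3 (F'): F=YGYG U=WGBY R=OROR D=GWYB L=OROR
Query 1: D[1] = W
Query 2: B[2] = W
Query 3: D[3] = B

Answer: W W B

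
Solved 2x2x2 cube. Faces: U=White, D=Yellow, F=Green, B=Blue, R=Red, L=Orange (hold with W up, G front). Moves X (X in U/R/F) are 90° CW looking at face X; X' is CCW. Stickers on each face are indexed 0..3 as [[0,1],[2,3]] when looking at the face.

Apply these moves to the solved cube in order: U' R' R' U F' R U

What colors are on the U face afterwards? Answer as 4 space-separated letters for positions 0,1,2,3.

Answer: G W G R

Derivation:
After move 1 (U'): U=WWWW F=OOGG R=GGRR B=RRBB L=BBOO
After move 2 (R'): R=GRGR U=WBWR F=OWGW D=YOYG B=YRYB
After move 3 (R'): R=RRGG U=WYWY F=OBGR D=YWYW B=GROB
After move 4 (U): U=WWYY F=RRGR R=GRGG B=BBOB L=OBOO
After move 5 (F'): F=RRRG U=WWGG R=WRYG D=BOYW L=OYOY
After move 6 (R): R=YWGR U=WRGG F=RORW D=BOYB B=GBWB
After move 7 (U): U=GWGR F=YWRW R=GBGR B=OYWB L=ROOY
Query: U face = GWGR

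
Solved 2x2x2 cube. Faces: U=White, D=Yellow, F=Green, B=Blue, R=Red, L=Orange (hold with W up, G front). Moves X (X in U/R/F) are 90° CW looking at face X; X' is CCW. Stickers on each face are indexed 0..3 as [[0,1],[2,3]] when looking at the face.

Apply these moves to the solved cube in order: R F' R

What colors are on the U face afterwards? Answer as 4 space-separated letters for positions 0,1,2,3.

Answer: W Y R G

Derivation:
After move 1 (R): R=RRRR U=WGWG F=GYGY D=YBYB B=WBWB
After move 2 (F'): F=YYGG U=WGRR R=BRYR D=OOYB L=OGOW
After move 3 (R): R=YBRR U=WYRG F=YOGB D=OWYW B=RBGB
Query: U face = WYRG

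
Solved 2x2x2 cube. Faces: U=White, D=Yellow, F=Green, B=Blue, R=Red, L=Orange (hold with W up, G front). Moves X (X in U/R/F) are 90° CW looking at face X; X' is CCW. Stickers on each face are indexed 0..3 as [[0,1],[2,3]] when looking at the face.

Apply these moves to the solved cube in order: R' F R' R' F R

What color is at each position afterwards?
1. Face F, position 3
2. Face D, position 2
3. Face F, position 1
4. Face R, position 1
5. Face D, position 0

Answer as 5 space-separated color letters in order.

Answer: O Y R O R

Derivation:
After move 1 (R'): R=RRRR U=WBWB F=GWGW D=YGYG B=YBYB
After move 2 (F): F=GGWW U=WBOO R=WRBR D=RRYG L=OYOG
After move 3 (R'): R=RRWB U=WYOY F=GBWO D=RGYW B=GBRB
After move 4 (R'): R=RBRW U=WROG F=GYWY D=RBYO B=WBGB
After move 5 (F): F=WGYY U=WRGY R=OBGW D=RRYO L=OROB
After move 6 (R): R=GOWB U=WGGY F=WRYO D=RGYW B=YBRB
Query 1: F[3] = O
Query 2: D[2] = Y
Query 3: F[1] = R
Query 4: R[1] = O
Query 5: D[0] = R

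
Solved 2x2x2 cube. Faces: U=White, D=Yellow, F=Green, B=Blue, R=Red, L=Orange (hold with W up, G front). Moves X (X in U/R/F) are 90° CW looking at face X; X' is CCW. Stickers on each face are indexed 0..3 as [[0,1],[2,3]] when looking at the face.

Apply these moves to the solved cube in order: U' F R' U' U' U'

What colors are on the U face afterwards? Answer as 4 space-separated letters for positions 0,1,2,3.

Answer: O W R B

Derivation:
After move 1 (U'): U=WWWW F=OOGG R=GGRR B=RRBB L=BBOO
After move 2 (F): F=GOGO U=WWOB R=WGWR D=RGYY L=BYOY
After move 3 (R'): R=GRWW U=WBOR F=GWGB D=ROYO B=YRGB
After move 4 (U'): U=BRWO F=BYGB R=GWWW B=GRGB L=YROY
After move 5 (U'): U=ROBW F=YRGB R=BYWW B=GWGB L=GROY
After move 6 (U'): U=OWRB F=GRGB R=YRWW B=BYGB L=GWOY
Query: U face = OWRB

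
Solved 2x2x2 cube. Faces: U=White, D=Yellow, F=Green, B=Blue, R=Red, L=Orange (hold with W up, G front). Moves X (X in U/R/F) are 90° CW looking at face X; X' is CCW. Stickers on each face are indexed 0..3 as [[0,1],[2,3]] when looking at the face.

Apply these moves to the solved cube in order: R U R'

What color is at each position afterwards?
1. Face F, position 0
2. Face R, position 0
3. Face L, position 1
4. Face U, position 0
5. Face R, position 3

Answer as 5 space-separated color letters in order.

Answer: R B Y W R

Derivation:
After move 1 (R): R=RRRR U=WGWG F=GYGY D=YBYB B=WBWB
After move 2 (U): U=WWGG F=RRGY R=WBRR B=OOWB L=GYOO
After move 3 (R'): R=BRWR U=WWGO F=RWGG D=YRYY B=BOBB
Query 1: F[0] = R
Query 2: R[0] = B
Query 3: L[1] = Y
Query 4: U[0] = W
Query 5: R[3] = R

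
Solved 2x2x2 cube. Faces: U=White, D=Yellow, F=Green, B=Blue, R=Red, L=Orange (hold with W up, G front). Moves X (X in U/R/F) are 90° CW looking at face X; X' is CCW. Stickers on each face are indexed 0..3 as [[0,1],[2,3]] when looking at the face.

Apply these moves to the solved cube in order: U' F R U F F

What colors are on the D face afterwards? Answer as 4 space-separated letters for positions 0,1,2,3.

Answer: O O Y R

Derivation:
After move 1 (U'): U=WWWW F=OOGG R=GGRR B=RRBB L=BBOO
After move 2 (F): F=GOGO U=WWOB R=WGWR D=RGYY L=BYOY
After move 3 (R): R=WWRG U=WOOO F=GGGY D=RBYR B=BRWB
After move 4 (U): U=OWOO F=WWGY R=BRRG B=BYWB L=GGOY
After move 5 (F): F=GWYW U=OWYG R=OROG D=RBYR L=GROB
After move 6 (F): F=YGWW U=OWBR R=YRGG D=OOYR L=GROB
Query: D face = OOYR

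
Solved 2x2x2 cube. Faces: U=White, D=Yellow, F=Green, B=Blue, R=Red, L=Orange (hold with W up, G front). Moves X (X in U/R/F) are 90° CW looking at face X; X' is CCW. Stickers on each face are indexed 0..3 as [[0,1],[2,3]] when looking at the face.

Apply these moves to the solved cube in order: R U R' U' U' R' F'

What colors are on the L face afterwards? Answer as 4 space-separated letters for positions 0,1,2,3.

After move 1 (R): R=RRRR U=WGWG F=GYGY D=YBYB B=WBWB
After move 2 (U): U=WWGG F=RRGY R=WBRR B=OOWB L=GYOO
After move 3 (R'): R=BRWR U=WWGO F=RWGG D=YRYY B=BOBB
After move 4 (U'): U=WOWG F=GYGG R=RWWR B=BRBB L=BOOO
After move 5 (U'): U=OGWW F=BOGG R=GYWR B=RWBB L=BROO
After move 6 (R'): R=YRGW U=OBWR F=BGGW D=YOYG B=YWRB
After move 7 (F'): F=GWBG U=OBYG R=ORYW D=ROYG L=BROW
Query: L face = BROW

Answer: B R O W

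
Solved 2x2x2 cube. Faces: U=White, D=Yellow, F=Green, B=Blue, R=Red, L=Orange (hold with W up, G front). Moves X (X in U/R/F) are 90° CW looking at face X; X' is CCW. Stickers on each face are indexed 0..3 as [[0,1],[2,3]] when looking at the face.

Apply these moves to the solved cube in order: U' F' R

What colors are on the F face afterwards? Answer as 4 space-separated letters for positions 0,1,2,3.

Answer: O O O Y

Derivation:
After move 1 (U'): U=WWWW F=OOGG R=GGRR B=RRBB L=BBOO
After move 2 (F'): F=OGOG U=WWGR R=YGYR D=BOYY L=BWOW
After move 3 (R): R=YYRG U=WGGG F=OOOY D=BBYR B=RRWB
Query: F face = OOOY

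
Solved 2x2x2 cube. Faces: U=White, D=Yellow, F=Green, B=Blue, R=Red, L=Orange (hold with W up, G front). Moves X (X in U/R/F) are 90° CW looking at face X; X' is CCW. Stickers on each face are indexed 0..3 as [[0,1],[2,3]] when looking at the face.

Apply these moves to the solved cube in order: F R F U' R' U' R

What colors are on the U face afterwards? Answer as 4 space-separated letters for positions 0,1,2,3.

Answer: W B G Y

Derivation:
After move 1 (F): F=GGGG U=WWOO R=WRWR D=RRYY L=OYOY
After move 2 (R): R=WWRR U=WGOG F=GRGY D=RBYB B=OBWB
After move 3 (F): F=GGYR U=WGYY R=OWGR D=RWYB L=OROB
After move 4 (U'): U=GYWY F=ORYR R=GGGR B=OWWB L=OBOB
After move 5 (R'): R=GRGG U=GWWO F=OYYY D=RRYR B=BWWB
After move 6 (U'): U=WOGW F=OBYY R=OYGG B=GRWB L=BWOB
After move 7 (R): R=GOGY U=WBGY F=ORYR D=RWYG B=WROB
Query: U face = WBGY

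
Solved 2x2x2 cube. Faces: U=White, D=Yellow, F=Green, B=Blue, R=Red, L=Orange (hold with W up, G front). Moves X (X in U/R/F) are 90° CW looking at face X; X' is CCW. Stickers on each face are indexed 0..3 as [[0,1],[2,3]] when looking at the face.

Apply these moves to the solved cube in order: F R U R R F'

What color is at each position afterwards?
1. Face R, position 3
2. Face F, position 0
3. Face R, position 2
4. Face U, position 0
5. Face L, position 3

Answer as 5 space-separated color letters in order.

Answer: O W R O G

Derivation:
After move 1 (F): F=GGGG U=WWOO R=WRWR D=RRYY L=OYOY
After move 2 (R): R=WWRR U=WGOG F=GRGY D=RBYB B=OBWB
After move 3 (U): U=OWGG F=WWGY R=OBRR B=OYWB L=GROY
After move 4 (R): R=RORB U=OWGY F=WBGB D=RWYO B=GYWB
After move 5 (R): R=RRBO U=OBGB F=WWGO D=RWYG B=YYWB
After move 6 (F'): F=WOWG U=OBRB R=WRRO D=RYYG L=GBOG
Query 1: R[3] = O
Query 2: F[0] = W
Query 3: R[2] = R
Query 4: U[0] = O
Query 5: L[3] = G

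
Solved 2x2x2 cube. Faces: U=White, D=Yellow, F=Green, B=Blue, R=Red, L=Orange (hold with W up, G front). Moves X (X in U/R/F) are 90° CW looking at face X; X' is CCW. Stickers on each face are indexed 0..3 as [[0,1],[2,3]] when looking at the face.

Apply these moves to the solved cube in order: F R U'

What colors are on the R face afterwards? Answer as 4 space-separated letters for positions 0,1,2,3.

Answer: G R R R

Derivation:
After move 1 (F): F=GGGG U=WWOO R=WRWR D=RRYY L=OYOY
After move 2 (R): R=WWRR U=WGOG F=GRGY D=RBYB B=OBWB
After move 3 (U'): U=GGWO F=OYGY R=GRRR B=WWWB L=OBOY
Query: R face = GRRR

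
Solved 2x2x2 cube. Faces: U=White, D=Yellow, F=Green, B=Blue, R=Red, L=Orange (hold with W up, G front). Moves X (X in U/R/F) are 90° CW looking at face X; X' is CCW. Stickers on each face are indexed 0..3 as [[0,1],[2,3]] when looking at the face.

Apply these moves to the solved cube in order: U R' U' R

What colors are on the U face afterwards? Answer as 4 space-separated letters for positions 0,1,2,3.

Answer: B G W W

Derivation:
After move 1 (U): U=WWWW F=RRGG R=BBRR B=OOBB L=GGOO
After move 2 (R'): R=BRBR U=WBWO F=RWGW D=YRYG B=YOYB
After move 3 (U'): U=BOWW F=GGGW R=RWBR B=BRYB L=YOOO
After move 4 (R): R=BRRW U=BGWW F=GRGG D=YYYB B=WROB
Query: U face = BGWW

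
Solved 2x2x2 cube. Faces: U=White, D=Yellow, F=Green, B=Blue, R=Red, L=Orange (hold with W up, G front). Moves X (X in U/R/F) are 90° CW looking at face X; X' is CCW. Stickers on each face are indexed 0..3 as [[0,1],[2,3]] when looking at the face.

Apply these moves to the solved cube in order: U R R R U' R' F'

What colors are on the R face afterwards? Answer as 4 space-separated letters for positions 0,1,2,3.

Answer: G R Y B

Derivation:
After move 1 (U): U=WWWW F=RRGG R=BBRR B=OOBB L=GGOO
After move 2 (R): R=RBRB U=WRWG F=RYGY D=YBYO B=WOWB
After move 3 (R): R=RRBB U=WYWY F=RBGO D=YWYW B=GORB
After move 4 (R): R=BRBR U=WBWO F=RWGW D=YRYG B=YOYB
After move 5 (U'): U=BOWW F=GGGW R=RWBR B=BRYB L=YOOO
After move 6 (R'): R=WRRB U=BYWB F=GOGW D=YGYW B=GRRB
After move 7 (F'): F=OWGG U=BYWR R=GRYB D=OOYW L=YBOW
Query: R face = GRYB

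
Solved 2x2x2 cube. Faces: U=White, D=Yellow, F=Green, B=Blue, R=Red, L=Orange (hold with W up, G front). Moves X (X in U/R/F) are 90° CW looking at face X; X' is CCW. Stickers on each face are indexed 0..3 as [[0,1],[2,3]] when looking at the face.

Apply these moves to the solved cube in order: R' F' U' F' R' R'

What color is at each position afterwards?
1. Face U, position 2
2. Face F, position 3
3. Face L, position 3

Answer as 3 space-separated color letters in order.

After move 1 (R'): R=RRRR U=WBWB F=GWGW D=YGYG B=YBYB
After move 2 (F'): F=WWGG U=WBRR R=GRYR D=OOYG L=OBOW
After move 3 (U'): U=BRWR F=OBGG R=WWYR B=GRYB L=YBOW
After move 4 (F'): F=BGOG U=BRWY R=OWOR D=BWYG L=YROW
After move 5 (R'): R=WROO U=BYWG F=BROY D=BGYG B=GRWB
After move 6 (R'): R=ROWO U=BWWG F=BYOG D=BRYY B=GRGB
Query 1: U[2] = W
Query 2: F[3] = G
Query 3: L[3] = W

Answer: W G W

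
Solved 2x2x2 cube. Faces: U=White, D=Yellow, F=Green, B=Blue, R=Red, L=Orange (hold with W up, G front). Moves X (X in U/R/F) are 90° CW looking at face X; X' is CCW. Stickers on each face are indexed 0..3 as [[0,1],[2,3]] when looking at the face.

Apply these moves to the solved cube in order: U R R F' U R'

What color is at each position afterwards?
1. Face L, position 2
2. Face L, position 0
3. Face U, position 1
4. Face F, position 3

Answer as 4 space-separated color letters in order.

After move 1 (U): U=WWWW F=RRGG R=BBRR B=OOBB L=GGOO
After move 2 (R): R=RBRB U=WRWG F=RYGY D=YBYO B=WOWB
After move 3 (R): R=RRBB U=WYWY F=RBGO D=YWYW B=GORB
After move 4 (F'): F=BORG U=WYRB R=WRYB D=GOYW L=GYOW
After move 5 (U): U=RWBY F=WRRG R=GOYB B=GYRB L=BOOW
After move 6 (R'): R=OBGY U=RRBG F=WWRY D=GRYG B=WYOB
Query 1: L[2] = O
Query 2: L[0] = B
Query 3: U[1] = R
Query 4: F[3] = Y

Answer: O B R Y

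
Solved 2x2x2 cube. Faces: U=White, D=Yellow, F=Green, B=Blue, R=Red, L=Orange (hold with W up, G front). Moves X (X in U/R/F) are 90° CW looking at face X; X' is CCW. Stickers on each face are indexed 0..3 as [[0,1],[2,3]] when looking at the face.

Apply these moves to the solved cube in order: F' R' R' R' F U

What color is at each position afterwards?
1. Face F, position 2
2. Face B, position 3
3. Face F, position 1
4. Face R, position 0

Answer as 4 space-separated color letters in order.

Answer: Y B Y R

Derivation:
After move 1 (F'): F=GGGG U=WWRR R=YRYR D=OOYY L=OWOW
After move 2 (R'): R=RRYY U=WBRB F=GWGR D=OGYG B=YBOB
After move 3 (R'): R=RYRY U=WORY F=GBGB D=OWYR B=GBGB
After move 4 (R'): R=YYRR U=WGRG F=GOGY D=OBYB B=RBWB
After move 5 (F): F=GGYO U=WGWW R=RYGR D=RYYB L=OOOB
After move 6 (U): U=WWWG F=RYYO R=RBGR B=OOWB L=GGOB
Query 1: F[2] = Y
Query 2: B[3] = B
Query 3: F[1] = Y
Query 4: R[0] = R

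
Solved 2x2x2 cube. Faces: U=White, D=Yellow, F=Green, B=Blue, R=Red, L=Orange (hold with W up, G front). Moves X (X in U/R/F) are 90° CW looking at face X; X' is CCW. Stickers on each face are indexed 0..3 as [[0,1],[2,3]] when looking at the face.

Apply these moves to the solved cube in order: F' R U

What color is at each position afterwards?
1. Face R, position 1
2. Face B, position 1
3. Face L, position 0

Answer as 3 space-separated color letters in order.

After move 1 (F'): F=GGGG U=WWRR R=YRYR D=OOYY L=OWOW
After move 2 (R): R=YYRR U=WGRG F=GOGY D=OBYB B=RBWB
After move 3 (U): U=RWGG F=YYGY R=RBRR B=OWWB L=GOOW
Query 1: R[1] = B
Query 2: B[1] = W
Query 3: L[0] = G

Answer: B W G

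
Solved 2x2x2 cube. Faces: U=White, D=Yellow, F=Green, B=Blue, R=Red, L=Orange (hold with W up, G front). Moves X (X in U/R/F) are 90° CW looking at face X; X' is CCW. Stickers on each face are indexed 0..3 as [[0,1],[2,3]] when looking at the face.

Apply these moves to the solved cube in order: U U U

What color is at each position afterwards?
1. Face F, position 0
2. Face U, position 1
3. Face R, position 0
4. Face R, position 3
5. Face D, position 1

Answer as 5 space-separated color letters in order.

Answer: O W G R Y

Derivation:
After move 1 (U): U=WWWW F=RRGG R=BBRR B=OOBB L=GGOO
After move 2 (U): U=WWWW F=BBGG R=OORR B=GGBB L=RROO
After move 3 (U): U=WWWW F=OOGG R=GGRR B=RRBB L=BBOO
Query 1: F[0] = O
Query 2: U[1] = W
Query 3: R[0] = G
Query 4: R[3] = R
Query 5: D[1] = Y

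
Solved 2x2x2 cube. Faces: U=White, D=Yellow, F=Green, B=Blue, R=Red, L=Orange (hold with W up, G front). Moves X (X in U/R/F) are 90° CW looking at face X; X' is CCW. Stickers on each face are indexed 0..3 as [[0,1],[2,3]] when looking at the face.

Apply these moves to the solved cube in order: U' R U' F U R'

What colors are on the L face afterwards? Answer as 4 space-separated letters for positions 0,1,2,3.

After move 1 (U'): U=WWWW F=OOGG R=GGRR B=RRBB L=BBOO
After move 2 (R): R=RGRG U=WOWG F=OYGY D=YBYR B=WRWB
After move 3 (U'): U=OGWW F=BBGY R=OYRG B=RGWB L=WROO
After move 4 (F): F=GBYB U=OGOR R=WYWG D=ROYR L=WYOB
After move 5 (U): U=OORG F=WYYB R=RGWG B=WYWB L=GBOB
After move 6 (R'): R=GGRW U=OWRW F=WOYG D=RYYB B=RYOB
Query: L face = GBOB

Answer: G B O B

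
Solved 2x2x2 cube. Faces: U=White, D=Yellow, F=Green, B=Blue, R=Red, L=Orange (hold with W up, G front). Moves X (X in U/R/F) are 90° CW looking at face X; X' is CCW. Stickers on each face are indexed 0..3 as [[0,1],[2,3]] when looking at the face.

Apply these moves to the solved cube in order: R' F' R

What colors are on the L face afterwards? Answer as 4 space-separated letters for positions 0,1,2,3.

After move 1 (R'): R=RRRR U=WBWB F=GWGW D=YGYG B=YBYB
After move 2 (F'): F=WWGG U=WBRR R=GRYR D=OOYG L=OBOW
After move 3 (R): R=YGRR U=WWRG F=WOGG D=OYYY B=RBBB
Query: L face = OBOW

Answer: O B O W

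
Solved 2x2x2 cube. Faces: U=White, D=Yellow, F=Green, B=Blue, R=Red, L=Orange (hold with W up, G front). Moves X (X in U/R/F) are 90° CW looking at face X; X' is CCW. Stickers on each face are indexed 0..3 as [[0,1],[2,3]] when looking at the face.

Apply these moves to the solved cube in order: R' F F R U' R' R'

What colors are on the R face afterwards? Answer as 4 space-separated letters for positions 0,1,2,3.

After move 1 (R'): R=RRRR U=WBWB F=GWGW D=YGYG B=YBYB
After move 2 (F): F=GGWW U=WBOO R=WRBR D=RRYG L=OYOG
After move 3 (F): F=WGWG U=WBGY R=OROR D=BWYG L=OROR
After move 4 (R): R=OORR U=WGGG F=WWWG D=BYYY B=YBBB
After move 5 (U'): U=GGWG F=ORWG R=WWRR B=OOBB L=YBOR
After move 6 (R'): R=WRWR U=GBWO F=OGWG D=BRYG B=YOYB
After move 7 (R'): R=RRWW U=GYWY F=OBWO D=BGYG B=GORB
Query: R face = RRWW

Answer: R R W W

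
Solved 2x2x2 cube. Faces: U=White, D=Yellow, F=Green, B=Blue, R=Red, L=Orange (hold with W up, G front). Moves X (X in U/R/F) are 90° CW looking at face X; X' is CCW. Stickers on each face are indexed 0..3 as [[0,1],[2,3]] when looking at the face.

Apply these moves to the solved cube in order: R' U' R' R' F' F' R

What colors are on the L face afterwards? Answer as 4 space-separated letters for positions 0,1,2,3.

Answer: Y W O R

Derivation:
After move 1 (R'): R=RRRR U=WBWB F=GWGW D=YGYG B=YBYB
After move 2 (U'): U=BBWW F=OOGW R=GWRR B=RRYB L=YBOO
After move 3 (R'): R=WRGR U=BYWR F=OBGW D=YOYW B=GRGB
After move 4 (R'): R=RRWG U=BGWG F=OYGR D=YBYW B=WROB
After move 5 (F'): F=YROG U=BGRW R=BRYG D=BOYW L=YGOW
After move 6 (F'): F=RGYO U=BGBY R=ORBG D=GWYW L=YWOR
After move 7 (R): R=BOGR U=BGBO F=RWYW D=GOYW B=YRGB
Query: L face = YWOR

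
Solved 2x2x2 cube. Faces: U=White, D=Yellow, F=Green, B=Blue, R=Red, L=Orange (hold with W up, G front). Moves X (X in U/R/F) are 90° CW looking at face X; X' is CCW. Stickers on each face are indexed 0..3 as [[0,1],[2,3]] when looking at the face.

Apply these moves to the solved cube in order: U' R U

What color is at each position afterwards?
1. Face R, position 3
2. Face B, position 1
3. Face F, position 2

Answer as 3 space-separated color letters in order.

After move 1 (U'): U=WWWW F=OOGG R=GGRR B=RRBB L=BBOO
After move 2 (R): R=RGRG U=WOWG F=OYGY D=YBYR B=WRWB
After move 3 (U): U=WWGO F=RGGY R=WRRG B=BBWB L=OYOO
Query 1: R[3] = G
Query 2: B[1] = B
Query 3: F[2] = G

Answer: G B G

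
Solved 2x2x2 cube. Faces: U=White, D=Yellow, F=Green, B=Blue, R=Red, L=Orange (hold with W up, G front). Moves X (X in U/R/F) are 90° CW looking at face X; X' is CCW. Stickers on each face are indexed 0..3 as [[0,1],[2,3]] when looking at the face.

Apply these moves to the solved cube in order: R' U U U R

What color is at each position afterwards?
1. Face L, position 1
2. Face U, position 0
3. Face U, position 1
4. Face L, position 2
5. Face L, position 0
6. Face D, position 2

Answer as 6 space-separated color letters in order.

After move 1 (R'): R=RRRR U=WBWB F=GWGW D=YGYG B=YBYB
After move 2 (U): U=WWBB F=RRGW R=YBRR B=OOYB L=GWOO
After move 3 (U): U=BWBW F=YBGW R=OORR B=GWYB L=RROO
After move 4 (U): U=BBWW F=OOGW R=GWRR B=RRYB L=YBOO
After move 5 (R): R=RGRW U=BOWW F=OGGG D=YYYR B=WRBB
Query 1: L[1] = B
Query 2: U[0] = B
Query 3: U[1] = O
Query 4: L[2] = O
Query 5: L[0] = Y
Query 6: D[2] = Y

Answer: B B O O Y Y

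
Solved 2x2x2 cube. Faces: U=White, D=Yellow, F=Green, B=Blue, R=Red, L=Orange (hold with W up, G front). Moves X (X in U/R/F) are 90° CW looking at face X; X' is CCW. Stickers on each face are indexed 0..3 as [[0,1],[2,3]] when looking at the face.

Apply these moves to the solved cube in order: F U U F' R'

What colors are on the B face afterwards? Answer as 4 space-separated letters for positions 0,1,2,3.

After move 1 (F): F=GGGG U=WWOO R=WRWR D=RRYY L=OYOY
After move 2 (U): U=OWOW F=WRGG R=BBWR B=OYBB L=GGOY
After move 3 (U): U=OOWW F=BBGG R=OYWR B=GGBB L=WROY
After move 4 (F'): F=BGBG U=OOOW R=RYRR D=RYYY L=WWOW
After move 5 (R'): R=YRRR U=OBOG F=BOBW D=RGYG B=YGYB
Query: B face = YGYB

Answer: Y G Y B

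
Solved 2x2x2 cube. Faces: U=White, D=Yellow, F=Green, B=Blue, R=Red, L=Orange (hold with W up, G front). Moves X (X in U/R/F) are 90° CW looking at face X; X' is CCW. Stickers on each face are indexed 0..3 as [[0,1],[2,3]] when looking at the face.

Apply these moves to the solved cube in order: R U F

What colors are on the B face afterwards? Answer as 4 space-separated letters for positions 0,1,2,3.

After move 1 (R): R=RRRR U=WGWG F=GYGY D=YBYB B=WBWB
After move 2 (U): U=WWGG F=RRGY R=WBRR B=OOWB L=GYOO
After move 3 (F): F=GRYR U=WWOY R=GBGR D=RWYB L=GYOB
Query: B face = OOWB

Answer: O O W B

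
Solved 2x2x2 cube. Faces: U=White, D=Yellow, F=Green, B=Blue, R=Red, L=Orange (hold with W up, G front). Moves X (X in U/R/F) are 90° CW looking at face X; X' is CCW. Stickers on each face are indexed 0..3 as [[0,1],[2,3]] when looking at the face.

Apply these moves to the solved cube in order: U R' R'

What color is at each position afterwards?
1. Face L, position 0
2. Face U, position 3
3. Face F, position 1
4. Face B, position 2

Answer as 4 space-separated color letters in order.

Answer: G Y B R

Derivation:
After move 1 (U): U=WWWW F=RRGG R=BBRR B=OOBB L=GGOO
After move 2 (R'): R=BRBR U=WBWO F=RWGW D=YRYG B=YOYB
After move 3 (R'): R=RRBB U=WYWY F=RBGO D=YWYW B=GORB
Query 1: L[0] = G
Query 2: U[3] = Y
Query 3: F[1] = B
Query 4: B[2] = R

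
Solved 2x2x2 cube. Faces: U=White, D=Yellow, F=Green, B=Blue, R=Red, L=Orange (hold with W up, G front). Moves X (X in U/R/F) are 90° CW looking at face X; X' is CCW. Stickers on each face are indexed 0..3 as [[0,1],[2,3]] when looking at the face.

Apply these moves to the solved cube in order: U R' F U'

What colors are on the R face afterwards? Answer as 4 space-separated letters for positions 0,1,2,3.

Answer: G R O R

Derivation:
After move 1 (U): U=WWWW F=RRGG R=BBRR B=OOBB L=GGOO
After move 2 (R'): R=BRBR U=WBWO F=RWGW D=YRYG B=YOYB
After move 3 (F): F=GRWW U=WBOG R=WROR D=BBYG L=GYOR
After move 4 (U'): U=BGWO F=GYWW R=GROR B=WRYB L=YOOR
Query: R face = GROR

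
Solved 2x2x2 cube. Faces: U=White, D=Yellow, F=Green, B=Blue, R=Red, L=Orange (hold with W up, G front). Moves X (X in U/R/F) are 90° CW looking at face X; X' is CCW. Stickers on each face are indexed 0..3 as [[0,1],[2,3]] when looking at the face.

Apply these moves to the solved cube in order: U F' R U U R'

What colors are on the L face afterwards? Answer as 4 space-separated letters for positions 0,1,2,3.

Answer: Y Y O W

Derivation:
After move 1 (U): U=WWWW F=RRGG R=BBRR B=OOBB L=GGOO
After move 2 (F'): F=RGRG U=WWBR R=YBYR D=GOYY L=GWOW
After move 3 (R): R=YYRB U=WGBG F=RORY D=GBYO B=ROWB
After move 4 (U): U=BWGG F=YYRY R=RORB B=GWWB L=ROOW
After move 5 (U): U=GBGW F=RORY R=GWRB B=ROWB L=YYOW
After move 6 (R'): R=WBGR U=GWGR F=RBRW D=GOYY B=OOBB
Query: L face = YYOW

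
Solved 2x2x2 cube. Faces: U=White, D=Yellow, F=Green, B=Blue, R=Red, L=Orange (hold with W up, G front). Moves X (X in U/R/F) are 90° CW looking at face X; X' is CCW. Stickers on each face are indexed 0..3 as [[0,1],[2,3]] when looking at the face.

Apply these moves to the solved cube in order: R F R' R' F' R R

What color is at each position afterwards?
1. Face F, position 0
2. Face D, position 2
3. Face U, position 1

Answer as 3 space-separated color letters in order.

Answer: W Y B

Derivation:
After move 1 (R): R=RRRR U=WGWG F=GYGY D=YBYB B=WBWB
After move 2 (F): F=GGYY U=WGOO R=WRGR D=RRYB L=OYOB
After move 3 (R'): R=RRWG U=WWOW F=GGYO D=RGYY B=BBRB
After move 4 (R'): R=RGRW U=WROB F=GWYW D=RGYO B=YBGB
After move 5 (F'): F=WWGY U=WRRR R=GGRW D=YBYO L=OBOO
After move 6 (R): R=RGWG U=WWRY F=WBGO D=YGYY B=RBRB
After move 7 (R): R=WRGG U=WBRO F=WGGY D=YRYR B=YBWB
Query 1: F[0] = W
Query 2: D[2] = Y
Query 3: U[1] = B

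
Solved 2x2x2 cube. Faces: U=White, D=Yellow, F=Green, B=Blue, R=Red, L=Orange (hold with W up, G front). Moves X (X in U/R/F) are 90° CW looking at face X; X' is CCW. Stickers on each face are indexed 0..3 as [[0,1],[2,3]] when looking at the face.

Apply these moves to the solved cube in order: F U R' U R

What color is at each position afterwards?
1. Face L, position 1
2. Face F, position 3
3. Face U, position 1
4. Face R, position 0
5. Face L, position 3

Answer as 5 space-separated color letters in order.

Answer: W G R B Y

Derivation:
After move 1 (F): F=GGGG U=WWOO R=WRWR D=RRYY L=OYOY
After move 2 (U): U=OWOW F=WRGG R=BBWR B=OYBB L=GGOY
After move 3 (R'): R=BRBW U=OBOO F=WWGW D=RRYG B=YYRB
After move 4 (U): U=OOOB F=BRGW R=YYBW B=GGRB L=WWOY
After move 5 (R): R=BYWY U=OROW F=BRGG D=RRYG B=BGOB
Query 1: L[1] = W
Query 2: F[3] = G
Query 3: U[1] = R
Query 4: R[0] = B
Query 5: L[3] = Y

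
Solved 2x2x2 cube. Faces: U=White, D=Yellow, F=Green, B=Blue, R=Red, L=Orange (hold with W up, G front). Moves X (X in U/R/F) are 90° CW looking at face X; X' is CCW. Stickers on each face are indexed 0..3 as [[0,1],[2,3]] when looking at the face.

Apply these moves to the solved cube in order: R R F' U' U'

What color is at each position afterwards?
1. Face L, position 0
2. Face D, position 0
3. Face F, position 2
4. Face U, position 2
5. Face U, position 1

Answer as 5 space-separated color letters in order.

Answer: W O G Y R

Derivation:
After move 1 (R): R=RRRR U=WGWG F=GYGY D=YBYB B=WBWB
After move 2 (R): R=RRRR U=WYWY F=GBGB D=YWYW B=GBGB
After move 3 (F'): F=BBGG U=WYRR R=WRYR D=OOYW L=OYOW
After move 4 (U'): U=YRWR F=OYGG R=BBYR B=WRGB L=GBOW
After move 5 (U'): U=RRYW F=GBGG R=OYYR B=BBGB L=WROW
Query 1: L[0] = W
Query 2: D[0] = O
Query 3: F[2] = G
Query 4: U[2] = Y
Query 5: U[1] = R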